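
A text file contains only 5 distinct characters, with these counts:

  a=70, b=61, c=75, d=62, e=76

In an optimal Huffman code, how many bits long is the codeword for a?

2

Huffman merges, smallest pair first:
b(61) + d(62) → 123
a(70) + c(75) → 145
e(76) + 123 → 199
145 + 199 → 344
The subtree containing a is merged 2 times, so code length = 2.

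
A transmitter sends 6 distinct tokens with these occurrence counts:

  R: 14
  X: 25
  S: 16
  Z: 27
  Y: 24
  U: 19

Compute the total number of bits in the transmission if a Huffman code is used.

323

Merge the two smallest weights repeatedly:
combine R(14), S(16) → 30
combine U(19), Y(24) → 43
combine X(25), Z(27) → 52
combine 30, 43 → 73
combine 52, 73 → 125
Total encoded bits = sum of merged weights = 30 + 43 + 52 + 73 + 125 = 323.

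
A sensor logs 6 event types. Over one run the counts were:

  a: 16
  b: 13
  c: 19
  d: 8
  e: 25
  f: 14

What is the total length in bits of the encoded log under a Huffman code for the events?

Greedily combine the two least-frequent nodes:
d(8) + b(13) → 21
f(14) + a(16) → 30
c(19) + 21 → 40
e(25) + 30 → 55
40 + 55 → 95
Total encoded bits = sum of merged weights = 21 + 30 + 40 + 55 + 95 = 241.

241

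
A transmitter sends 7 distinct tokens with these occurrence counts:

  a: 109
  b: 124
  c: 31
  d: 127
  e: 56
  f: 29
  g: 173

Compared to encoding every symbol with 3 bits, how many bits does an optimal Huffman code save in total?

Fixed-length: 3 bits × 649 symbols = 1947 bits.
Huffman merges:
f(29) + c(31) → 60
e(56) + 60 → 116
a(109) + 116 → 225
b(124) + d(127) → 251
g(173) + 225 → 398
251 + 398 → 649
Huffman total = 60 + 116 + 225 + 251 + 398 + 649 = 1699 bits.
Saving = 1947 − 1699 = 248 bits.

248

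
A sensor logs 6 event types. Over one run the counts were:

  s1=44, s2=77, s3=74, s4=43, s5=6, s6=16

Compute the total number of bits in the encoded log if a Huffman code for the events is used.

607

Build the Huffman tree bottom-up:
merge s5(6) and s6(16): 22
merge 22 and s4(43): 65
merge s1(44) and 65: 109
merge s3(74) and s2(77): 151
merge 109 and 151: 260
The encoded length is the sum of every internal node's weight: 22 + 65 + 109 + 151 + 260 = 607 bits.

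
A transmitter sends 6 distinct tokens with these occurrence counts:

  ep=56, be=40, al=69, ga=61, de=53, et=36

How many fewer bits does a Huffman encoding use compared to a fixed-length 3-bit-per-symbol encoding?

Fixed-length: 3 bits × 315 symbols = 945 bits.
Huffman merges:
combine et(36), be(40) → 76
combine de(53), ep(56) → 109
combine ga(61), al(69) → 130
combine 76, 109 → 185
combine 130, 185 → 315
Huffman total = 76 + 109 + 130 + 185 + 315 = 815 bits.
Saving = 945 − 815 = 130 bits.

130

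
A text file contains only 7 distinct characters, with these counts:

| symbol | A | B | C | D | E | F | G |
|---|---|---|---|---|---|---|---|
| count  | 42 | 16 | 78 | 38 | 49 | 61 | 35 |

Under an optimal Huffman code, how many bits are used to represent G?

4

Huffman merges, smallest pair first:
merge B(16) and G(35): 51
merge D(38) and A(42): 80
merge E(49) and 51: 100
merge F(61) and C(78): 139
merge 80 and 100: 180
merge 139 and 180: 319
G sits 4 levels below the root, so its codeword is 4 bits.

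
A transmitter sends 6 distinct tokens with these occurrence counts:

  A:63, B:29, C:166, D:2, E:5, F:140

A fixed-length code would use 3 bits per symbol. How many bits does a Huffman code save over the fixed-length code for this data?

429

Fixed-length: 3 bits × 405 symbols = 1215 bits.
Huffman merges:
D(2) + E(5) → 7
7 + B(29) → 36
36 + A(63) → 99
99 + F(140) → 239
C(166) + 239 → 405
Huffman total = 7 + 36 + 99 + 239 + 405 = 786 bits.
Saving = 1215 − 786 = 429 bits.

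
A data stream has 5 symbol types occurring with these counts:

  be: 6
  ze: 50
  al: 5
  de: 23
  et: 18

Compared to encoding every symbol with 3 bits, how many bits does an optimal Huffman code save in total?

112

Fixed-length: 3 bits × 102 symbols = 306 bits.
Huffman merges:
combine al(5), be(6) → 11
combine 11, et(18) → 29
combine de(23), 29 → 52
combine ze(50), 52 → 102
Huffman total = 11 + 29 + 52 + 102 = 194 bits.
Saving = 306 − 194 = 112 bits.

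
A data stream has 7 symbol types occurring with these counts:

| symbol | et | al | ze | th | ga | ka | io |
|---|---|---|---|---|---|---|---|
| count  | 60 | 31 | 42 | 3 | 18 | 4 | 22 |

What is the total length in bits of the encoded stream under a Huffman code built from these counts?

439

Build the Huffman tree bottom-up:
merge th(3) and ka(4): 7
merge 7 and ga(18): 25
merge io(22) and 25: 47
merge al(31) and ze(42): 73
merge 47 and et(60): 107
merge 73 and 107: 180
Total encoded bits = sum of merged weights = 7 + 25 + 47 + 73 + 107 + 180 = 439.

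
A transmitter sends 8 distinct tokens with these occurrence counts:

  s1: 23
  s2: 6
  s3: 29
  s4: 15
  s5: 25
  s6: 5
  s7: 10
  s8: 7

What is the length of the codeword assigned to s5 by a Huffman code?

Huffman merges, smallest pair first:
combine s6(5), s2(6) → 11
combine s8(7), s7(10) → 17
combine 11, s4(15) → 26
combine 17, s1(23) → 40
combine s5(25), 26 → 51
combine s3(29), 40 → 69
combine 51, 69 → 120
The subtree containing s5 is merged 2 times, so code length = 2.

2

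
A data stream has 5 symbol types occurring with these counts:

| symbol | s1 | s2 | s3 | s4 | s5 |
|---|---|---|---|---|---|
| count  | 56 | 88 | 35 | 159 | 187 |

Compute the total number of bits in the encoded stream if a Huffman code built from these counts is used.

1133

Merge the two smallest weights repeatedly:
s3(35) + s1(56) → 91
s2(88) + 91 → 179
s4(159) + 179 → 338
s5(187) + 338 → 525
Total encoded bits = sum of merged weights = 91 + 179 + 338 + 525 = 1133.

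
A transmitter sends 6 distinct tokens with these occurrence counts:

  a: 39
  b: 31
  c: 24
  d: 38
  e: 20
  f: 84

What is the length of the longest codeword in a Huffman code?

Merge the two lowest-weight nodes at each step:
e(20) + c(24) → 44
b(31) + d(38) → 69
a(39) + 44 → 83
69 + 83 → 152
f(84) + 152 → 236
The rarest symbols sit at the bottom; the longest codeword is 4 bits.

4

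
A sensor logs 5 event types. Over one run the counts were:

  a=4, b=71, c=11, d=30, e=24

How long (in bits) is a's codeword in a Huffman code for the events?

4

Repeatedly merge the two smallest:
a(4) + c(11) → 15
15 + e(24) → 39
d(30) + 39 → 69
69 + b(71) → 140
a's leaf is at depth 4, giving a 4-bit codeword.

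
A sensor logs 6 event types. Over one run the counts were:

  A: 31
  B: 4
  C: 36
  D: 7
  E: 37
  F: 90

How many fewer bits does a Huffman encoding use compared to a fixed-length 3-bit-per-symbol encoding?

Fixed-length: 3 bits × 205 symbols = 615 bits.
Huffman merges:
B(4) + D(7) → 11
11 + A(31) → 42
C(36) + E(37) → 73
42 + 73 → 115
F(90) + 115 → 205
Huffman total = 11 + 42 + 73 + 115 + 205 = 446 bits.
Saving = 615 − 446 = 169 bits.

169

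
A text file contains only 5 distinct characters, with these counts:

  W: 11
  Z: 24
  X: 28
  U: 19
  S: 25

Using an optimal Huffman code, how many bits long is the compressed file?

244

Merge the two smallest weights repeatedly:
combine W(11), U(19) → 30
combine Z(24), S(25) → 49
combine X(28), 30 → 58
combine 49, 58 → 107
Each symbol's bit-cost is frequency × depth; summing gives 244 bits (equivalently 30 + 49 + 58 + 107).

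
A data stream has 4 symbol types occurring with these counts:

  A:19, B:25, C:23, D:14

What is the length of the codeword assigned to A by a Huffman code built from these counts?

Repeatedly merge the two smallest:
D(14) + A(19) → 33
C(23) + B(25) → 48
33 + 48 → 81
A's leaf is at depth 2, giving a 2-bit codeword.

2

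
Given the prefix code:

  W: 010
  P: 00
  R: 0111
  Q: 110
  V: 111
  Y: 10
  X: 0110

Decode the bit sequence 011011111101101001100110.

Read left to right; each codeword is recognised as soon as it completes (prefix code):
  0110→X | 111→V | 111→V | 0110→X | 10→Y | 0110→X | 0110→X
Decoded message: XVVXYXX

XVVXYXX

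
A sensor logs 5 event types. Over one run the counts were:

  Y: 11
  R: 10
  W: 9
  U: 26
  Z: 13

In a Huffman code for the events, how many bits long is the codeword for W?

Repeatedly merge the two smallest:
merge W(9) and R(10): 19
merge Y(11) and Z(13): 24
merge 19 and 24: 43
merge U(26) and 43: 69
The subtree containing W is merged 3 times, so code length = 3.

3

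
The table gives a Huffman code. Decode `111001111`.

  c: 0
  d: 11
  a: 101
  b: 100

Read left to right; each codeword is recognised as soon as it completes (prefix code):
  11→d | 100→b | 11→d | 11→d
Decoded message: dbdd

dbdd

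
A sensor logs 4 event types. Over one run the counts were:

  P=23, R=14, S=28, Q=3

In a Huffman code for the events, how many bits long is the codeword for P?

2

Huffman merges, smallest pair first:
Q(3) + R(14) → 17
17 + P(23) → 40
S(28) + 40 → 68
P sits 2 levels below the root, so its codeword is 2 bits.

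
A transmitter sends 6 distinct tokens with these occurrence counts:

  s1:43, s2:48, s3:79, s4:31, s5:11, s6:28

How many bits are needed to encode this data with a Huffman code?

Merge the two smallest weights repeatedly:
combine s5(11), s6(28) → 39
combine s4(31), 39 → 70
combine s1(43), s2(48) → 91
combine 70, s3(79) → 149
combine 91, 149 → 240
Each symbol's bit-cost is frequency × depth; summing gives 589 bits (equivalently 39 + 70 + 91 + 149 + 240).

589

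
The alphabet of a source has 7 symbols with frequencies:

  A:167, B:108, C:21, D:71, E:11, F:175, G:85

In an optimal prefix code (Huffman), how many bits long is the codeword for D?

4

Build the tree from the bottom:
combine E(11), C(21) → 32
combine 32, D(71) → 103
combine G(85), 103 → 188
combine B(108), A(167) → 275
combine F(175), 188 → 363
combine 275, 363 → 638
The subtree containing D is merged 4 times, so code length = 4.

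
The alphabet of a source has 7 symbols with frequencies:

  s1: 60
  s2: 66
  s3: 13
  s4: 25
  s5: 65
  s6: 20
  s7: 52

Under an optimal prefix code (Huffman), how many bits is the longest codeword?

Merge the two lowest-weight nodes at each step:
s3(13) + s6(20) → 33
s4(25) + 33 → 58
s7(52) + 58 → 110
s1(60) + s5(65) → 125
s2(66) + 110 → 176
125 + 176 → 301
Maximum depth reached is 5.

5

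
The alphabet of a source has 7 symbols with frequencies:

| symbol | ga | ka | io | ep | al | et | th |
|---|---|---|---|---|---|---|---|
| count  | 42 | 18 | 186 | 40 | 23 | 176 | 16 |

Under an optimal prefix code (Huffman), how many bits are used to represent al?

4

Huffman merges, smallest pair first:
merge th(16) and ka(18): 34
merge al(23) and 34: 57
merge ep(40) and ga(42): 82
merge 57 and 82: 139
merge 139 and et(176): 315
merge io(186) and 315: 501
al sits 4 levels below the root, so its codeword is 4 bits.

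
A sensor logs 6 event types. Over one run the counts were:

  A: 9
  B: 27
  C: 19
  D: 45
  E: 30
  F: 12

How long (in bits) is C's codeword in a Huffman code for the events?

Repeatedly merge the two smallest:
merge A(9) and F(12): 21
merge C(19) and 21: 40
merge B(27) and E(30): 57
merge 40 and D(45): 85
merge 57 and 85: 142
C sits 3 levels below the root, so its codeword is 3 bits.

3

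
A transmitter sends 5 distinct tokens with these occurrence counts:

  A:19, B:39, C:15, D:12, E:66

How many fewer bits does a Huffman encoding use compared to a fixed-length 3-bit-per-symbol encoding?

Fixed-length: 3 bits × 151 symbols = 453 bits.
Huffman merges:
merge D(12) and C(15): 27
merge A(19) and 27: 46
merge B(39) and 46: 85
merge E(66) and 85: 151
Huffman total = 27 + 46 + 85 + 151 = 309 bits.
Saving = 453 − 309 = 144 bits.

144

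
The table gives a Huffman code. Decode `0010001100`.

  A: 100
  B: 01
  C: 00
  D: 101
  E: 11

Read left to right; each codeword is recognised as soon as it completes (prefix code):
  00→C | 100→A | 01→B | 100→A
Decoded message: CABA

CABA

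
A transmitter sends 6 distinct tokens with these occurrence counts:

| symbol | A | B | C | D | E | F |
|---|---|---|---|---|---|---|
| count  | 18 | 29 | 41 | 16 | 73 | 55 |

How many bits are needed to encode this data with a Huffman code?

Greedily combine the two least-frequent nodes:
D(16) + A(18) → 34
B(29) + 34 → 63
C(41) + F(55) → 96
63 + E(73) → 136
96 + 136 → 232
Each symbol's bit-cost is frequency × depth; summing gives 561 bits (equivalently 34 + 63 + 96 + 136 + 232).

561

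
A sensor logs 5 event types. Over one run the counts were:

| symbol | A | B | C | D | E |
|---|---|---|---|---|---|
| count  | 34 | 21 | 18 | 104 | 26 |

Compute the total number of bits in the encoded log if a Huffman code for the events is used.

401

Greedily combine the two least-frequent nodes:
merge C(18) and B(21): 39
merge E(26) and A(34): 60
merge 39 and 60: 99
merge 99 and D(104): 203
Total encoded bits = sum of merged weights = 39 + 60 + 99 + 203 = 401.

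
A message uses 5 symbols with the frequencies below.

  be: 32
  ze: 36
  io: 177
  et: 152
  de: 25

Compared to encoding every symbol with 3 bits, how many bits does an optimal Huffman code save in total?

Fixed-length: 3 bits × 422 symbols = 1266 bits.
Huffman merges:
de(25) + be(32) → 57
ze(36) + 57 → 93
93 + et(152) → 245
io(177) + 245 → 422
Huffman total = 57 + 93 + 245 + 422 = 817 bits.
Saving = 1266 − 817 = 449 bits.

449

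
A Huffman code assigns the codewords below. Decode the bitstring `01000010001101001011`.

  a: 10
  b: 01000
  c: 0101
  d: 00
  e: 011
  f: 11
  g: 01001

Read left to right; each codeword is recognised as soon as it completes (prefix code):
  01000→b | 01000→b | 11→f | 01001→g | 011→e
Decoded message: bbfge

bbfge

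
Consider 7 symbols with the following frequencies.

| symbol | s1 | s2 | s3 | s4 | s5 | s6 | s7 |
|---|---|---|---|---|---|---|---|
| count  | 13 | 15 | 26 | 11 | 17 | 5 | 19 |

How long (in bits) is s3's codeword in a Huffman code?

2

Repeatedly merge the two smallest:
combine s6(5), s4(11) → 16
combine s1(13), s2(15) → 28
combine 16, s5(17) → 33
combine s7(19), s3(26) → 45
combine 28, 33 → 61
combine 45, 61 → 106
The subtree containing s3 is merged 2 times, so code length = 2.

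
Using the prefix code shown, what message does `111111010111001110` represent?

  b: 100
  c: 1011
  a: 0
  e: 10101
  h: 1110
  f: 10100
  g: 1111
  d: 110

Read left to right; each codeword is recognised as soon as it completes (prefix code):
  1111→g | 110→d | 1011→c | 100→b | 1110→h
Decoded message: gdcbh

gdcbh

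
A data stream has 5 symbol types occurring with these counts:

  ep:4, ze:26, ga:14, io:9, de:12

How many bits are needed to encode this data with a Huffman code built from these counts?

Build the Huffman tree bottom-up:
ep(4) + io(9) → 13
de(12) + 13 → 25
ga(14) + 25 → 39
ze(26) + 39 → 65
The encoded length is the sum of every internal node's weight: 13 + 25 + 39 + 65 = 142 bits.

142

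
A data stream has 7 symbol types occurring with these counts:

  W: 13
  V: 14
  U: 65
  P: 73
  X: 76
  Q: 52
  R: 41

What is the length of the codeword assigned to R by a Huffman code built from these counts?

3

Repeatedly merge the two smallest:
merge W(13) and V(14): 27
merge 27 and R(41): 68
merge Q(52) and U(65): 117
merge 68 and P(73): 141
merge X(76) and 117: 193
merge 141 and 193: 334
R sits 3 levels below the root, so its codeword is 3 bits.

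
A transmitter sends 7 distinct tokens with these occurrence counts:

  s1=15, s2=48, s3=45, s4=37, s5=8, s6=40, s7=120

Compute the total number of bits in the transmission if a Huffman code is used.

Build the Huffman tree bottom-up:
merge s5(8) and s1(15): 23
merge 23 and s4(37): 60
merge s6(40) and s3(45): 85
merge s2(48) and 60: 108
merge 85 and 108: 193
merge s7(120) and 193: 313
The encoded length is the sum of every internal node's weight: 23 + 60 + 85 + 108 + 193 + 313 = 782 bits.

782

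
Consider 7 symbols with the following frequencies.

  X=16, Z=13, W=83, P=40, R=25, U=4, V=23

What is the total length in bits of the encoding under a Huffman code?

Build the Huffman tree bottom-up:
merge U(4) and Z(13): 17
merge X(16) and 17: 33
merge V(23) and R(25): 48
merge 33 and P(40): 73
merge 48 and 73: 121
merge W(83) and 121: 204
Each symbol's bit-cost is frequency × depth; summing gives 496 bits (equivalently 17 + 33 + 48 + 73 + 121 + 204).

496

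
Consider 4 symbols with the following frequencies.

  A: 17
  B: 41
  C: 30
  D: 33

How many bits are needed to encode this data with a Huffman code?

Build the Huffman tree bottom-up:
combine A(17), C(30) → 47
combine D(33), B(41) → 74
combine 47, 74 → 121
The encoded length is the sum of every internal node's weight: 47 + 74 + 121 = 242 bits.

242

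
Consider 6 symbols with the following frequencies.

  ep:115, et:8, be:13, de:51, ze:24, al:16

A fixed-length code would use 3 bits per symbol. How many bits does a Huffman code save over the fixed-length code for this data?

223

Fixed-length: 3 bits × 227 symbols = 681 bits.
Huffman merges:
combine et(8), be(13) → 21
combine al(16), 21 → 37
combine ze(24), 37 → 61
combine de(51), 61 → 112
combine 112, ep(115) → 227
Huffman total = 21 + 37 + 61 + 112 + 227 = 458 bits.
Saving = 681 − 458 = 223 bits.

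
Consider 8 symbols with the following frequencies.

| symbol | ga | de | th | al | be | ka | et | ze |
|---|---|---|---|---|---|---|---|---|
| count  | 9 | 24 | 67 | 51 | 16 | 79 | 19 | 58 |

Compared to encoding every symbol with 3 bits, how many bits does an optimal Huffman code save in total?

78

Fixed-length: 3 bits × 323 symbols = 969 bits.
Huffman merges:
merge ga(9) and be(16): 25
merge et(19) and de(24): 43
merge 25 and 43: 68
merge al(51) and ze(58): 109
merge th(67) and 68: 135
merge ka(79) and 109: 188
merge 135 and 188: 323
Huffman total = 25 + 43 + 68 + 109 + 135 + 188 + 323 = 891 bits.
Saving = 969 − 891 = 78 bits.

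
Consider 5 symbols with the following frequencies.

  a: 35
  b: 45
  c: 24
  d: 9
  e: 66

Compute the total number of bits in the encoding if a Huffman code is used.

391

Build the Huffman tree bottom-up:
combine d(9), c(24) → 33
combine 33, a(35) → 68
combine b(45), e(66) → 111
combine 68, 111 → 179
The encoded length is the sum of every internal node's weight: 33 + 68 + 111 + 179 = 391 bits.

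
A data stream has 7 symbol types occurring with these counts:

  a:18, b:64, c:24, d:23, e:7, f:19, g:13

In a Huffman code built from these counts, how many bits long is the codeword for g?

4

Build the tree from the bottom:
merge e(7) and g(13): 20
merge a(18) and f(19): 37
merge 20 and d(23): 43
merge c(24) and 37: 61
merge 43 and 61: 104
merge b(64) and 104: 168
g sits 4 levels below the root, so its codeword is 4 bits.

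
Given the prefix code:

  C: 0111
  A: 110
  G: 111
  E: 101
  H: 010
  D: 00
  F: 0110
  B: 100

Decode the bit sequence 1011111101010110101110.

EGAEFEA

Read left to right; each codeword is recognised as soon as it completes (prefix code):
  101→E | 111→G | 110→A | 101→E | 0110→F | 101→E | 110→A
Decoded message: EGAEFEA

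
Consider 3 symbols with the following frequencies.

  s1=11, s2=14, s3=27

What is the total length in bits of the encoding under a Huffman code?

Greedily combine the two least-frequent nodes:
s1(11) + s2(14) → 25
25 + s3(27) → 52
Total encoded bits = sum of merged weights = 25 + 52 = 77.

77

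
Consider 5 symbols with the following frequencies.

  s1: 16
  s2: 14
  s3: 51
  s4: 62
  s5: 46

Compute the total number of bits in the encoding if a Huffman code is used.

Build the Huffman tree bottom-up:
s2(14) + s1(16) → 30
30 + s5(46) → 76
s3(51) + s4(62) → 113
76 + 113 → 189
Each symbol's bit-cost is frequency × depth; summing gives 408 bits (equivalently 30 + 76 + 113 + 189).

408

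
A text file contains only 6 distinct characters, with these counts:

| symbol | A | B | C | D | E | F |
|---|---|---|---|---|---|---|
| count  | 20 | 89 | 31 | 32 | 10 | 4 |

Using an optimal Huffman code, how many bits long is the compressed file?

394

Build the Huffman tree bottom-up:
merge F(4) and E(10): 14
merge 14 and A(20): 34
merge C(31) and D(32): 63
merge 34 and 63: 97
merge B(89) and 97: 186
The encoded length is the sum of every internal node's weight: 14 + 34 + 63 + 97 + 186 = 394 bits.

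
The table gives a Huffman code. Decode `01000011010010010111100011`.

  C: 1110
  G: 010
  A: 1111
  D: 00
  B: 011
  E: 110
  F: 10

Read left to right; each codeword is recognised as soon as it completes (prefix code):
  010→G | 00→D | 011→B | 010→G | 010→G | 010→G | 1111→A | 00→D | 011→B
Decoded message: GDBGGGADB

GDBGGGADB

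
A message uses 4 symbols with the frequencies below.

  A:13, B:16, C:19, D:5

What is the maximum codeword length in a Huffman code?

3

Merge the two lowest-weight nodes at each step:
D(5) + A(13) → 18
B(16) + 18 → 34
C(19) + 34 → 53
The rarest symbols sit at the bottom; the longest codeword is 3 bits.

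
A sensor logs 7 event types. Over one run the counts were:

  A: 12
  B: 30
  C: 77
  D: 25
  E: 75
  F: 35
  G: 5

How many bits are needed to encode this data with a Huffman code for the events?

642

Build the Huffman tree bottom-up:
G(5) + A(12) → 17
17 + D(25) → 42
B(30) + F(35) → 65
42 + 65 → 107
E(75) + C(77) → 152
107 + 152 → 259
Total encoded bits = sum of merged weights = 17 + 42 + 65 + 107 + 152 + 259 = 642.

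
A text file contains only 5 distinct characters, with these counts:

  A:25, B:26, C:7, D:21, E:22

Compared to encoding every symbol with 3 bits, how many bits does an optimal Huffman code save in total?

Fixed-length: 3 bits × 101 symbols = 303 bits.
Huffman merges:
C(7) + D(21) → 28
E(22) + A(25) → 47
B(26) + 28 → 54
47 + 54 → 101
Huffman total = 28 + 47 + 54 + 101 = 230 bits.
Saving = 303 − 230 = 73 bits.

73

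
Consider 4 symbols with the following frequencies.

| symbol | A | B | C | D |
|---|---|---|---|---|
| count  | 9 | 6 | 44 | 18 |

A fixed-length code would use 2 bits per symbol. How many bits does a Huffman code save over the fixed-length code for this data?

Fixed-length: 2 bits × 77 symbols = 154 bits.
Huffman merges:
merge B(6) and A(9): 15
merge 15 and D(18): 33
merge 33 and C(44): 77
Huffman total = 15 + 33 + 77 = 125 bits.
Saving = 154 − 125 = 29 bits.

29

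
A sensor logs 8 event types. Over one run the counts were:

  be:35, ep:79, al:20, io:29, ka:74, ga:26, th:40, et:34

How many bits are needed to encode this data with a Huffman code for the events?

967

Build the Huffman tree bottom-up:
al(20) + ga(26) → 46
io(29) + et(34) → 63
be(35) + th(40) → 75
46 + 63 → 109
ka(74) + 75 → 149
ep(79) + 109 → 188
149 + 188 → 337
Each symbol's bit-cost is frequency × depth; summing gives 967 bits (equivalently 46 + 63 + 75 + 109 + 149 + 188 + 337).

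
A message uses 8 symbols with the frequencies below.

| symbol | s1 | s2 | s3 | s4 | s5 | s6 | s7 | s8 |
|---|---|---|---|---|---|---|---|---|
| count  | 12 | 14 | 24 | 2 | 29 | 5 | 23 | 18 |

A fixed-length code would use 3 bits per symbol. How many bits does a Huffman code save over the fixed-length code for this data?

27

Fixed-length: 3 bits × 127 symbols = 381 bits.
Huffman merges:
s4(2) + s6(5) → 7
7 + s1(12) → 19
s2(14) + s8(18) → 32
19 + s7(23) → 42
s3(24) + s5(29) → 53
32 + 42 → 74
53 + 74 → 127
Huffman total = 7 + 19 + 32 + 42 + 53 + 74 + 127 = 354 bits.
Saving = 381 − 354 = 27 bits.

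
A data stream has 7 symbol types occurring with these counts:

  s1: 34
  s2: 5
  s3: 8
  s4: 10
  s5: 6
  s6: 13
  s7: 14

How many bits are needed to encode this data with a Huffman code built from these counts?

231

Build the Huffman tree bottom-up:
combine s2(5), s5(6) → 11
combine s3(8), s4(10) → 18
combine 11, s6(13) → 24
combine s7(14), 18 → 32
combine 24, 32 → 56
combine s1(34), 56 → 90
Total encoded bits = sum of merged weights = 11 + 18 + 24 + 32 + 56 + 90 = 231.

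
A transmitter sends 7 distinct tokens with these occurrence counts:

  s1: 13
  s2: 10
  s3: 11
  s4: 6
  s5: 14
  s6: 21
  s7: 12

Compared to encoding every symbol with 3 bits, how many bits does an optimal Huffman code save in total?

Fixed-length: 3 bits × 87 symbols = 261 bits.
Huffman merges:
merge s4(6) and s2(10): 16
merge s3(11) and s7(12): 23
merge s1(13) and s5(14): 27
merge 16 and s6(21): 37
merge 23 and 27: 50
merge 37 and 50: 87
Huffman total = 16 + 23 + 27 + 37 + 50 + 87 = 240 bits.
Saving = 261 − 240 = 21 bits.

21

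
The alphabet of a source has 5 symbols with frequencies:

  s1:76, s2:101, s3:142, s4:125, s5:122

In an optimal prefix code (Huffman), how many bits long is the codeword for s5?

2

Build the tree from the bottom:
merge s1(76) and s2(101): 177
merge s5(122) and s4(125): 247
merge s3(142) and 177: 319
merge 247 and 319: 566
The subtree containing s5 is merged 2 times, so code length = 2.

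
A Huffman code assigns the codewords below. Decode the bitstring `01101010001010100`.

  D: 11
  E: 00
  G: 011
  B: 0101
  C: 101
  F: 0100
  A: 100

Read left to right; each codeword is recognised as soon as it completes (prefix code):
  011→G | 0101→B | 00→E | 0101→B | 0100→F
Decoded message: GBEBF

GBEBF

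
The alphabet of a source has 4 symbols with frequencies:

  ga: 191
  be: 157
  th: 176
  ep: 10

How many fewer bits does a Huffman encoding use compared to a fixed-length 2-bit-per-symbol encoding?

Fixed-length: 2 bits × 534 symbols = 1068 bits.
Huffman merges:
merge ep(10) and be(157): 167
merge 167 and th(176): 343
merge ga(191) and 343: 534
Huffman total = 167 + 343 + 534 = 1044 bits.
Saving = 1068 − 1044 = 24 bits.

24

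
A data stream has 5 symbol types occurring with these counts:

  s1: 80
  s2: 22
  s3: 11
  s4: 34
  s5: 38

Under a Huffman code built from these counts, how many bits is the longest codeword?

Merge the two lowest-weight nodes at each step:
merge s3(11) and s2(22): 33
merge 33 and s4(34): 67
merge s5(38) and 67: 105
merge s1(80) and 105: 185
The first pair merged (s3, s2) ends up deepest, at depth 4.

4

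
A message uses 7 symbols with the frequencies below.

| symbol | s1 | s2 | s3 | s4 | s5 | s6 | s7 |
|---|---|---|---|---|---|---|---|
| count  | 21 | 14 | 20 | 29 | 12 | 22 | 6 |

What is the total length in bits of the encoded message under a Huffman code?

339

Build the Huffman tree bottom-up:
merge s7(6) and s5(12): 18
merge s2(14) and 18: 32
merge s3(20) and s1(21): 41
merge s6(22) and s4(29): 51
merge 32 and 41: 73
merge 51 and 73: 124
The encoded length is the sum of every internal node's weight: 18 + 32 + 41 + 51 + 73 + 124 = 339 bits.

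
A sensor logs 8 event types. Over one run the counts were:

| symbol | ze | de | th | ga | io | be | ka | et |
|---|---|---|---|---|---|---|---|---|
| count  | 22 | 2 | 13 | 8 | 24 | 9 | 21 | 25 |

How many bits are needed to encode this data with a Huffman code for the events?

352

Greedily combine the two least-frequent nodes:
de(2) + ga(8) → 10
be(9) + 10 → 19
th(13) + 19 → 32
ka(21) + ze(22) → 43
io(24) + et(25) → 49
32 + 43 → 75
49 + 75 → 124
Total encoded bits = sum of merged weights = 10 + 19 + 32 + 43 + 49 + 75 + 124 = 352.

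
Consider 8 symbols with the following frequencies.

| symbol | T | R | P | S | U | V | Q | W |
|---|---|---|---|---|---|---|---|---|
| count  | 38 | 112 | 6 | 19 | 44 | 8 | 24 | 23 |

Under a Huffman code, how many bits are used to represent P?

Build the tree from the bottom:
P(6) + V(8) → 14
14 + S(19) → 33
W(23) + Q(24) → 47
33 + T(38) → 71
U(44) + 47 → 91
71 + 91 → 162
R(112) + 162 → 274
P sits 5 levels below the root, so its codeword is 5 bits.

5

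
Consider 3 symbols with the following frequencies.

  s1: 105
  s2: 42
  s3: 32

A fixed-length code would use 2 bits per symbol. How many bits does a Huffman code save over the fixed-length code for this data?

Fixed-length: 2 bits × 179 symbols = 358 bits.
Huffman merges:
merge s3(32) and s2(42): 74
merge 74 and s1(105): 179
Huffman total = 74 + 179 = 253 bits.
Saving = 358 − 253 = 105 bits.

105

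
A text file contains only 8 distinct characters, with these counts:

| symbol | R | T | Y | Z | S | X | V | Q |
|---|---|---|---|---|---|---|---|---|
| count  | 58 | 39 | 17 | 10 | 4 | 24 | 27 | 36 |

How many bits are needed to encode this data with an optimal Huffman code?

593

Build the Huffman tree bottom-up:
S(4) + Z(10) → 14
14 + Y(17) → 31
X(24) + V(27) → 51
31 + Q(36) → 67
T(39) + 51 → 90
R(58) + 67 → 125
90 + 125 → 215
Each symbol's bit-cost is frequency × depth; summing gives 593 bits (equivalently 14 + 31 + 51 + 67 + 90 + 125 + 215).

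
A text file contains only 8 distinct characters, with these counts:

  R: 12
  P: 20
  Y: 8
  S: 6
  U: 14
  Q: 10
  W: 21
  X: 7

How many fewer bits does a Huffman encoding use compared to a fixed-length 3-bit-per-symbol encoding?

Fixed-length: 3 bits × 98 symbols = 294 bits.
Huffman merges:
combine S(6), X(7) → 13
combine Y(8), Q(10) → 18
combine R(12), 13 → 25
combine U(14), 18 → 32
combine P(20), W(21) → 41
combine 25, 32 → 57
combine 41, 57 → 98
Huffman total = 13 + 18 + 25 + 32 + 41 + 57 + 98 = 284 bits.
Saving = 294 − 284 = 10 bits.

10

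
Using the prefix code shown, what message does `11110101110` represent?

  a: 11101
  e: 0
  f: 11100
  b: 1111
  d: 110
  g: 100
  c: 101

becd

Read left to right; each codeword is recognised as soon as it completes (prefix code):
  1111→b | 0→e | 101→c | 110→d
Decoded message: becd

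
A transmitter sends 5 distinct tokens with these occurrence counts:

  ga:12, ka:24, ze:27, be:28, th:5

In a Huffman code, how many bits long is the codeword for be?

Build the tree from the bottom:
merge th(5) and ga(12): 17
merge 17 and ka(24): 41
merge ze(27) and be(28): 55
merge 41 and 55: 96
be's leaf is at depth 2, giving a 2-bit codeword.

2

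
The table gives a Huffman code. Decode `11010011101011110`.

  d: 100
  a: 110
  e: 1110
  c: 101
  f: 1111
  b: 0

adece

Read left to right; each codeword is recognised as soon as it completes (prefix code):
  110→a | 100→d | 1110→e | 101→c | 1110→e
Decoded message: adece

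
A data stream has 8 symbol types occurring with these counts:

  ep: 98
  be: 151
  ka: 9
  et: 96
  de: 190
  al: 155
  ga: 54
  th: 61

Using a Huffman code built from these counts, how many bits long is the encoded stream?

Greedily combine the two least-frequent nodes:
ka(9) + ga(54) → 63
th(61) + 63 → 124
et(96) + ep(98) → 194
124 + be(151) → 275
al(155) + de(190) → 345
194 + 275 → 469
345 + 469 → 814
Total encoded bits = sum of merged weights = 63 + 124 + 194 + 275 + 345 + 469 + 814 = 2284.

2284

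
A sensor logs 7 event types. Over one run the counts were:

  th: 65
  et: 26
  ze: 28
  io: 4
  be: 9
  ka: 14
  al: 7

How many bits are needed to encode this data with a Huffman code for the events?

360

Greedily combine the two least-frequent nodes:
combine io(4), al(7) → 11
combine be(9), 11 → 20
combine ka(14), 20 → 34
combine et(26), ze(28) → 54
combine 34, 54 → 88
combine th(65), 88 → 153
Total encoded bits = sum of merged weights = 11 + 20 + 34 + 54 + 88 + 153 = 360.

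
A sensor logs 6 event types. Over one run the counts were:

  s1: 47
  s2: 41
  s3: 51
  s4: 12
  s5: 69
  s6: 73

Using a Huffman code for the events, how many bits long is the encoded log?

737

Build the Huffman tree bottom-up:
combine s4(12), s2(41) → 53
combine s1(47), s3(51) → 98
combine 53, s5(69) → 122
combine s6(73), 98 → 171
combine 122, 171 → 293
The encoded length is the sum of every internal node's weight: 53 + 98 + 122 + 171 + 293 = 737 bits.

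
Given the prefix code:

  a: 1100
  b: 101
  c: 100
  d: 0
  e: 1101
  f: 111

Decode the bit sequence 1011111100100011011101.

bfacdee

Read left to right; each codeword is recognised as soon as it completes (prefix code):
  101→b | 111→f | 1100→a | 100→c | 0→d | 1101→e | 1101→e
Decoded message: bfacdee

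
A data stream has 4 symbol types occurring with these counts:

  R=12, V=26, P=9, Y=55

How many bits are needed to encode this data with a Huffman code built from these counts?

Greedily combine the two least-frequent nodes:
merge P(9) and R(12): 21
merge 21 and V(26): 47
merge 47 and Y(55): 102
The encoded length is the sum of every internal node's weight: 21 + 47 + 102 = 170 bits.

170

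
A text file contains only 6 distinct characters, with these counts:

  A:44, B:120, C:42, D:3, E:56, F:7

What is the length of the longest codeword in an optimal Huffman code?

Merge the two lowest-weight nodes at each step:
merge D(3) and F(7): 10
merge 10 and C(42): 52
merge A(44) and 52: 96
merge E(56) and 96: 152
merge B(120) and 152: 272
The first pair merged (D, F) ends up deepest, at depth 5.

5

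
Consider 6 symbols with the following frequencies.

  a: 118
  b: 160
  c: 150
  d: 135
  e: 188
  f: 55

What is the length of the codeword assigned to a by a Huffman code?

Repeatedly merge the two smallest:
f(55) + a(118) → 173
d(135) + c(150) → 285
b(160) + 173 → 333
e(188) + 285 → 473
333 + 473 → 806
a's leaf is at depth 3, giving a 3-bit codeword.

3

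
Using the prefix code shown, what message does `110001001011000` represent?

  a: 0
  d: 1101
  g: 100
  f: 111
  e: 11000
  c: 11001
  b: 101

Read left to right; each codeword is recognised as soon as it completes (prefix code):
  11000→e | 100→g | 101→b | 100→g | 0→a
Decoded message: egbga

egbga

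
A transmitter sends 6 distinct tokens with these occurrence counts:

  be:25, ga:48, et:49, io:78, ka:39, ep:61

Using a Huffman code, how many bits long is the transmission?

Greedily combine the two least-frequent nodes:
combine be(25), ka(39) → 64
combine ga(48), et(49) → 97
combine ep(61), 64 → 125
combine io(78), 97 → 175
combine 125, 175 → 300
Each symbol's bit-cost is frequency × depth; summing gives 761 bits (equivalently 64 + 97 + 125 + 175 + 300).

761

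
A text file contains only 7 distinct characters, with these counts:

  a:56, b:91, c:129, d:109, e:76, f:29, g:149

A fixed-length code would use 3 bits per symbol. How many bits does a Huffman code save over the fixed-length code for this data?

Fixed-length: 3 bits × 639 symbols = 1917 bits.
Huffman merges:
merge f(29) and a(56): 85
merge e(76) and 85: 161
merge b(91) and d(109): 200
merge c(129) and g(149): 278
merge 161 and 200: 361
merge 278 and 361: 639
Huffman total = 85 + 161 + 200 + 278 + 361 + 639 = 1724 bits.
Saving = 1917 − 1724 = 193 bits.

193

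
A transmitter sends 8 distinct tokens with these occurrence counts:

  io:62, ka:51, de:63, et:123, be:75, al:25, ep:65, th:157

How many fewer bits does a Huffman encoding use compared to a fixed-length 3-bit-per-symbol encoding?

Fixed-length: 3 bits × 621 symbols = 1863 bits.
Huffman merges:
merge al(25) and ka(51): 76
merge io(62) and de(63): 125
merge ep(65) and be(75): 140
merge 76 and et(123): 199
merge 125 and 140: 265
merge th(157) and 199: 356
merge 265 and 356: 621
Huffman total = 76 + 125 + 140 + 199 + 265 + 356 + 621 = 1782 bits.
Saving = 1863 − 1782 = 81 bits.

81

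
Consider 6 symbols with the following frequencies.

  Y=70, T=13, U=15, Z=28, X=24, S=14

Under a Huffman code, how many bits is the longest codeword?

4

Merge the two lowest-weight nodes at each step:
merge T(13) and S(14): 27
merge U(15) and X(24): 39
merge 27 and Z(28): 55
merge 39 and 55: 94
merge Y(70) and 94: 164
The first pair merged (T, S) ends up deepest, at depth 4.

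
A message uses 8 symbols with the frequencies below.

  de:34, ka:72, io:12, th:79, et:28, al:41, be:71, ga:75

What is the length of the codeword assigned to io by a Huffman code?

5

Build the tree from the bottom:
io(12) + et(28) → 40
de(34) + 40 → 74
al(41) + be(71) → 112
ka(72) + 74 → 146
ga(75) + th(79) → 154
112 + 146 → 258
154 + 258 → 412
The subtree containing io is merged 5 times, so code length = 5.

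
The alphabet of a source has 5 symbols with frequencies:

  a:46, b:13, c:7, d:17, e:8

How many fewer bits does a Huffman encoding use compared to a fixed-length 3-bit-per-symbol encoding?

94

Fixed-length: 3 bits × 91 symbols = 273 bits.
Huffman merges:
c(7) + e(8) → 15
b(13) + 15 → 28
d(17) + 28 → 45
45 + a(46) → 91
Huffman total = 15 + 28 + 45 + 91 = 179 bits.
Saving = 273 − 179 = 94 bits.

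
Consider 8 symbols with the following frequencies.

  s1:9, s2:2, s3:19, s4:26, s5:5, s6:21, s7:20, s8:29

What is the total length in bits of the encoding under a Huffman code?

361

Build the Huffman tree bottom-up:
combine s2(2), s5(5) → 7
combine 7, s1(9) → 16
combine 16, s3(19) → 35
combine s7(20), s6(21) → 41
combine s4(26), s8(29) → 55
combine 35, 41 → 76
combine 55, 76 → 131
Total encoded bits = sum of merged weights = 7 + 16 + 35 + 41 + 55 + 76 + 131 = 361.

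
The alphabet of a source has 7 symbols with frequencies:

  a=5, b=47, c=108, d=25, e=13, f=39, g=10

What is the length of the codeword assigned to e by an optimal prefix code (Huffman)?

Huffman merges, smallest pair first:
combine a(5), g(10) → 15
combine e(13), 15 → 28
combine d(25), 28 → 53
combine f(39), b(47) → 86
combine 53, 86 → 139
combine c(108), 139 → 247
The subtree containing e is merged 4 times, so code length = 4.

4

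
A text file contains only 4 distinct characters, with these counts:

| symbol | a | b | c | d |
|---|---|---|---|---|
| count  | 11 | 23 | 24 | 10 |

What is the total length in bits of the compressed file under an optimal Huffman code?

133

Merge the two smallest weights repeatedly:
merge d(10) and a(11): 21
merge 21 and b(23): 44
merge c(24) and 44: 68
Each symbol's bit-cost is frequency × depth; summing gives 133 bits (equivalently 21 + 44 + 68).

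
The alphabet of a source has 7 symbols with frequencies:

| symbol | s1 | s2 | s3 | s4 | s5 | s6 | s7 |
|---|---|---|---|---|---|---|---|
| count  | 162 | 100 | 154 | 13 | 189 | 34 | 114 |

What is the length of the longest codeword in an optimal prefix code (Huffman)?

Merge the two lowest-weight nodes at each step:
combine s4(13), s6(34) → 47
combine 47, s2(100) → 147
combine s7(114), 147 → 261
combine s3(154), s1(162) → 316
combine s5(189), 261 → 450
combine 316, 450 → 766
The rarest symbols sit at the bottom; the longest codeword is 5 bits.

5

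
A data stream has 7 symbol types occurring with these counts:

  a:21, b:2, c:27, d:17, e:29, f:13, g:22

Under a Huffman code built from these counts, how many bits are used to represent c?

Repeatedly merge the two smallest:
merge b(2) and f(13): 15
merge 15 and d(17): 32
merge a(21) and g(22): 43
merge c(27) and e(29): 56
merge 32 and 43: 75
merge 56 and 75: 131
The subtree containing c is merged 2 times, so code length = 2.

2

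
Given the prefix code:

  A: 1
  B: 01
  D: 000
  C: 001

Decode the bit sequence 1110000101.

AAADBB

Read left to right; each codeword is recognised as soon as it completes (prefix code):
  1→A | 1→A | 1→A | 000→D | 01→B | 01→B
Decoded message: AAADBB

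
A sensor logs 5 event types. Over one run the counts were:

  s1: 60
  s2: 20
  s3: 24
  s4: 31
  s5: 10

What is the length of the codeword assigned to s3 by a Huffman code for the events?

Huffman merges, smallest pair first:
s5(10) + s2(20) → 30
s3(24) + 30 → 54
s4(31) + 54 → 85
s1(60) + 85 → 145
s3's leaf is at depth 3, giving a 3-bit codeword.

3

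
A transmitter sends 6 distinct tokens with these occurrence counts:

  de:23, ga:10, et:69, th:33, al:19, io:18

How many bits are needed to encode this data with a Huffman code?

Greedily combine the two least-frequent nodes:
merge ga(10) and io(18): 28
merge al(19) and de(23): 42
merge 28 and th(33): 61
merge 42 and 61: 103
merge et(69) and 103: 172
The encoded length is the sum of every internal node's weight: 28 + 42 + 61 + 103 + 172 = 406 bits.

406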